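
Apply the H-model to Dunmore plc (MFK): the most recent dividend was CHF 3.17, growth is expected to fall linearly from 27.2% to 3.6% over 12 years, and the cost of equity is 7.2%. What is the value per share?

CHF 215.91

H-model: P₀ = D₀[(1+g_L) + H(g_S−g_L)]/(r−g_L), with H = 12/2 = 6.
P₀ = 3.17 × [(1+0.036) + 6×(0.272−0.036)] / (0.072−0.036)
   = 3.17 × 2.4520 / 0.036 = 215.9122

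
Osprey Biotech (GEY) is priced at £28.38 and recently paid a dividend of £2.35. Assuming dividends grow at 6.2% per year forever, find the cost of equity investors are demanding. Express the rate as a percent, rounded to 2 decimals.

Rearranging the constant-growth DDM: r = D₁/P₀ + g.
D₁ = 2.35 × (1 + 0.062) = 2.4957.
r = 2.4957 / 28.38 + 0.062 = 0.08794 + 0.062 = 0.14994

14.99%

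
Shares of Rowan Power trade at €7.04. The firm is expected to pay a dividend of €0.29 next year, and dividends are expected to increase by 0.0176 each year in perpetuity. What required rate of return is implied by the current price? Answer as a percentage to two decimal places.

Rearranging the constant-growth DDM: r = D₁/P₀ + g.
r = 0.2900 / 7.04 + 0.0176 = 0.04119 + 0.0176 = 0.05879

5.88%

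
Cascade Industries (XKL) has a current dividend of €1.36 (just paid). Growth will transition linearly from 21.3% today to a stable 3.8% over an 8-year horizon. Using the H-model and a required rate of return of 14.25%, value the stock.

€22.62

H-model: P₀ = D₀[(1+g_L) + H(g_S−g_L)]/(r−g_L), with H = 8/2 = 4.
P₀ = 1.36 × [(1+0.038) + 4×(0.213−0.038)] / (0.1425−0.038)
   = 1.36 × 1.7380 / 0.1045 = 22.6189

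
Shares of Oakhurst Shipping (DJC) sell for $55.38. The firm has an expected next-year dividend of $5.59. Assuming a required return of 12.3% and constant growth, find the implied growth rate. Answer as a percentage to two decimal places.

2.21%

From P₀ = D₁/(r − g), the implied growth is g = r − D₁/P₀.
g = 0.123 − 5.59/55.38 = 0.123 − 0.10094 = 0.02206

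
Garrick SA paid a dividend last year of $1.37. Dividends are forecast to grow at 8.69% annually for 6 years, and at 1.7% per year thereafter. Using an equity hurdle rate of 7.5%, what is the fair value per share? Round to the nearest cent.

$34.21

Two-stage DDM. Project D₁…D_6 at 0.0869, terminal growth 0.017, discount at r = 0.075.
D_1 = 1.4891
D_2 = 1.6185
D_3 = 1.7591
D_4 = 1.9120
D_5 = 2.0781
D_6 = 2.2587
Terminal value at t=6: TV = D_7/(r−g) = 2.2971/(0.075−0.017) = 39.6051
P₀ = 1.4891/(1+0.075)^1 + 1.6185/(1+0.075)^2 + 1.7591/(1+0.075)^3 + 1.9120/(1+0.075)^4 + 2.0781/(1+0.075)^5 + 2.2587/(1+0.075)^6 + 39.6051/(1+0.075)^6 = 34.2070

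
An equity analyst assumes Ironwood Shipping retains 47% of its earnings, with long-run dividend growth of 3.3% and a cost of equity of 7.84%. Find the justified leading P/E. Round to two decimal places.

11.67

Payout ratio b = 1 − 0.47 = 0.53.
Justified leading P/E = b/(r−g) = 0.53/(0.0784−0.033) = 11.6740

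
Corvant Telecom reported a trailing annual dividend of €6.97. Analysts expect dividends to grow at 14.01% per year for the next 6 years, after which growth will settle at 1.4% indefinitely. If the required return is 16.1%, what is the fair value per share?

€82.38

Two-stage DDM. Project D₁…D_6 at 0.1401, terminal growth 0.014, discount at r = 0.161.
D_1 = 7.9465
D_2 = 9.0598
D_3 = 10.3291
D_4 = 11.7762
D_5 = 13.4260
D_6 = 15.3070
Terminal value at t=6: TV = D_7/(r−g) = 15.5213/(0.161−0.014) = 105.5872
P₀ = 7.9465/(1+0.161)^1 + 9.0598/(1+0.161)^2 + 10.3291/(1+0.161)^3 + 11.7762/(1+0.161)^4 + 13.4260/(1+0.161)^5 + 15.3070/(1+0.161)^6 + 105.5872/(1+0.161)^6 = 82.3767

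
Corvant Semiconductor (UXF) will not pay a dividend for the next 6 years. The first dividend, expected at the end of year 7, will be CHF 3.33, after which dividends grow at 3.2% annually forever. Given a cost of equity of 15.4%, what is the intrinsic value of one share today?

Deferred-dividend DDM. At t=6 the remaining stream is a growing perpetuity with first payment D_7 = 3.33.
V_6 = D_7/(r−g) = 3.33/(0.154−0.032) = 27.2951
P₀ = V_6/(1+r)^6 = 27.2951/(1+0.154)^6 = 11.5571

CHF 11.56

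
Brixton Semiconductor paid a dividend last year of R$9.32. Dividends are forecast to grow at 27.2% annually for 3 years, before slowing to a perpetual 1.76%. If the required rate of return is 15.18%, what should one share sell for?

R$129.40

Two-stage DDM. Project D₁…D_3 at 0.272, terminal growth 0.0176, discount at r = 0.1518.
D_1 = 11.8550
D_2 = 15.0796
D_3 = 19.1813
Terminal value at t=3: TV = D_4/(r−g) = 19.5189/(0.1518−0.0176) = 145.4460
P₀ = 11.8550/(1+0.1518)^1 + 15.0796/(1+0.1518)^2 + 19.1813/(1+0.1518)^3 + 145.4460/(1+0.1518)^3 = 129.3978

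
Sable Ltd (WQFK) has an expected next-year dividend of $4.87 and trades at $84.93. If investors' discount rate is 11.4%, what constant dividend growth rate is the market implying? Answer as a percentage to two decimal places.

5.67%

From P₀ = D₁/(r − g), the implied growth is g = r − D₁/P₀.
g = 0.114 − 4.87/84.93 = 0.114 − 0.05734 = 0.05666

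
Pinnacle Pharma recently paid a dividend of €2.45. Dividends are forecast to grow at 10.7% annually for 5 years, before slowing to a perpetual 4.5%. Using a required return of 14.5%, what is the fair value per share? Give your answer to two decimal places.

Two-stage DDM. Project D₁…D_5 at 0.107, terminal growth 0.045, discount at r = 0.145.
D_1 = 2.7122
D_2 = 3.0024
D_3 = 3.3236
D_4 = 3.6792
D_5 = 4.0729
Terminal value at t=5: TV = D_6/(r−g) = 4.2562/(0.145−0.045) = 42.5618
P₀ = 2.7122/(1+0.145)^1 + 3.0024/(1+0.145)^2 + 3.3236/(1+0.145)^3 + 3.6792/(1+0.145)^4 + 4.0729/(1+0.145)^5 + 42.5618/(1+0.145)^5 = 32.7098

€32.71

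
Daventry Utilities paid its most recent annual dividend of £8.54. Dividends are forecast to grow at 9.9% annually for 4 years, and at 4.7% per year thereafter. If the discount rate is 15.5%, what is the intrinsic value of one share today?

Two-stage DDM. Project D₁…D_4 at 0.099, terminal growth 0.047, discount at r = 0.155.
D_1 = 9.3855
D_2 = 10.3146
D_3 = 11.3358
D_4 = 12.4580
Terminal value at t=4: TV = D_5/(r−g) = 13.0435/(0.155−0.047) = 120.7735
P₀ = 9.3855/(1+0.155)^1 + 10.3146/(1+0.155)^2 + 11.3358/(1+0.155)^3 + 12.4580/(1+0.155)^4 + 120.7735/(1+0.155)^4 = 98.0800

£98.08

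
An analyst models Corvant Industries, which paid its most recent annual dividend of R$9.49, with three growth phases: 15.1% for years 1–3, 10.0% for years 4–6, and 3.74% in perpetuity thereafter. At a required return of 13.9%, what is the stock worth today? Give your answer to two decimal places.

R$146.56

Three-stage DDM. Project D₁…D_6; terminal Gordon value at t=6 with g = 0.0374; discount at r = 0.139.
D_1 = 10.9230
D_2 = 12.5724
D_3 = 14.4708
D_4 = 15.9179
D_5 = 17.5097
D_6 = 19.2606
TV_6 = 19.9810/(0.139−0.0374) = 196.6631
P₀ = Σ Dₜ/(1+r)ᵗ + TV_6/(1+r)^6 = 146.5571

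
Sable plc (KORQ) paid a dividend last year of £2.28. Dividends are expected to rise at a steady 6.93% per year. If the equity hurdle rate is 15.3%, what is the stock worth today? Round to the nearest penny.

£29.13

Gordon growth model: P₀ = D₁/(r − g). D₁ = 2.28 × (1 + 0.0693) = 2.4380.
P₀ = 2.4380 / (0.153 − 0.0693) = 2.4380 / 0.0837 = 29.1279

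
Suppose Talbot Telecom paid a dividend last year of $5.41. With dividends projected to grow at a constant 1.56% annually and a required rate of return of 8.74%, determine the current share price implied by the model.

Gordon growth model: P₀ = D₁/(r − g). D₁ = 5.41 × (1 + 0.0156) = 5.4944.
P₀ = 5.4944 / (0.0874 − 0.0156) = 5.4944 / 0.0718 = 76.5236

$76.52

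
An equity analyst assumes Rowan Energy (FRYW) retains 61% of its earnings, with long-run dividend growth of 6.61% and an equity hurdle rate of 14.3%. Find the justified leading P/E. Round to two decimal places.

5.07

Payout ratio b = 1 − 0.61 = 0.39.
Justified leading P/E = b/(r−g) = 0.39/(0.143−0.0661) = 5.0715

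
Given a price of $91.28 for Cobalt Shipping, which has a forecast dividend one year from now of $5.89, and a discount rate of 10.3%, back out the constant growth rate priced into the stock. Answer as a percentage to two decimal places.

From P₀ = D₁/(r − g), the implied growth is g = r − D₁/P₀.
g = 0.103 − 5.89/91.28 = 0.103 − 0.06453 = 0.03847

3.85%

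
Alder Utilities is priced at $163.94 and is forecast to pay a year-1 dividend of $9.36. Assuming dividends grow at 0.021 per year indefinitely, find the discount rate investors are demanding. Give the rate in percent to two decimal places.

7.81%

Rearranging the constant-growth DDM: r = D₁/P₀ + g.
r = 9.3600 / 163.94 + 0.021 = 0.05709 + 0.021 = 0.07809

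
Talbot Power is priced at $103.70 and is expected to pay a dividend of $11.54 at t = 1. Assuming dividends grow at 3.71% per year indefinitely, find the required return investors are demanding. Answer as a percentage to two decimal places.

Rearranging the constant-growth DDM: r = D₁/P₀ + g.
r = 11.5400 / 103.70 + 0.0371 = 0.11128 + 0.0371 = 0.14838

14.84%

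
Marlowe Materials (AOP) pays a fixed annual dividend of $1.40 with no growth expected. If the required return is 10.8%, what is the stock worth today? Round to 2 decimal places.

Zero-growth DDM (perpetuity): P₀ = D/r = 1.40 / 0.108 = 12.9630

$12.96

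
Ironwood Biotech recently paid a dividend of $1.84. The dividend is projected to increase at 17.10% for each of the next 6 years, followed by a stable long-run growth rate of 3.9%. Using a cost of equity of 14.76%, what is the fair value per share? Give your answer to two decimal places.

$31.73

Two-stage DDM. Project D₁…D_6 at 0.171, terminal growth 0.039, discount at r = 0.1476.
D_1 = 2.1546
D_2 = 2.5231
D_3 = 2.9545
D_4 = 3.4598
D_5 = 4.0514
D_6 = 4.7442
Terminal value at t=6: TV = D_7/(r−g) = 4.9292/(0.1476−0.039) = 45.3884
P₀ = 2.1546/(1+0.1476)^1 + 2.5231/(1+0.1476)^2 + 2.9545/(1+0.1476)^3 + 3.4598/(1+0.1476)^4 + 4.0514/(1+0.1476)^5 + 4.7442/(1+0.1476)^6 + 45.3884/(1+0.1476)^6 = 31.7254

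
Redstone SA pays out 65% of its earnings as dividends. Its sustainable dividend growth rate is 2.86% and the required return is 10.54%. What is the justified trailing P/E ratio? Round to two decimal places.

8.71

Justified trailing P/E = b(1+g)/(r−g) = 0.65×(1+0.0286)/(0.1054−0.0286) = 8.7056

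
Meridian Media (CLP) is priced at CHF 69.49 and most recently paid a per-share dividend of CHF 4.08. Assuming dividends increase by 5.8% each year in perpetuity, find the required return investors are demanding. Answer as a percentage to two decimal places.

Rearranging the constant-growth DDM: r = D₁/P₀ + g.
D₁ = 4.08 × (1 + 0.058) = 4.3166.
r = 4.3166 / 69.49 + 0.058 = 0.06212 + 0.058 = 0.12012

12.01%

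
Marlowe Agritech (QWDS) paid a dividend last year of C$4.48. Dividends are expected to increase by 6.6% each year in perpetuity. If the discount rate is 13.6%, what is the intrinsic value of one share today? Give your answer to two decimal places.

Gordon growth model: P₀ = D₁/(r − g). D₁ = 4.48 × (1 + 0.066) = 4.7757.
P₀ = 4.7757 / (0.136 − 0.066) = 4.7757 / 0.07 = 68.2240

C$68.22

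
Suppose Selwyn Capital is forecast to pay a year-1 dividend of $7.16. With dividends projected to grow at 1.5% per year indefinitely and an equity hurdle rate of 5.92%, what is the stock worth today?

Gordon growth model: P₀ = D₁/(r − g), with D₁ = 7.16 given directly.
P₀ = 7.1600 / (0.0592 − 0.015) = 7.1600 / 0.0442 = 161.9910

$161.99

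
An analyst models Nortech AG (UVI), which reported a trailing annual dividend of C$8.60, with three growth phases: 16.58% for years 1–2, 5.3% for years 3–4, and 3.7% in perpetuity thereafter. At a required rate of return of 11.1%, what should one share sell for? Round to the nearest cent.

Three-stage DDM. Project D₁…D_4; terminal Gordon value at t=4 with g = 0.037; discount at r = 0.111.
D_1 = 10.0259
D_2 = 11.6882
D_3 = 12.3076
D_4 = 12.9599
TV_4 = 13.4395/(0.111−0.037) = 181.6144
P₀ = Σ Dₜ/(1+r)ᵗ + TV_4/(1+r)^4 = 155.1798

C$155.18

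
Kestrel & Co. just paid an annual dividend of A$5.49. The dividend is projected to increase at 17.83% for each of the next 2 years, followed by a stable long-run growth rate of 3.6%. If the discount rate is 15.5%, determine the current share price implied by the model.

A$61.06

Two-stage DDM. Project D₁…D_2 at 0.1783, terminal growth 0.036, discount at r = 0.155.
D_1 = 6.4689
D_2 = 7.6223
Terminal value at t=2: TV = D_3/(r−g) = 7.8967/(0.155−0.036) = 66.3586
P₀ = 6.4689/(1+0.155)^1 + 7.6223/(1+0.155)^2 + 66.3586/(1+0.155)^2 = 61.0576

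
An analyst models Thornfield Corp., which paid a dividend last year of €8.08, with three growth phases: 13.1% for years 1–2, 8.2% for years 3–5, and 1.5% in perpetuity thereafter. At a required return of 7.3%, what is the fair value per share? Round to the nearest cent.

€205.97

Three-stage DDM. Project D₁…D_5; terminal Gordon value at t=5 with g = 0.015; discount at r = 0.073.
D_1 = 9.1385
D_2 = 10.3356
D_3 = 11.1831
D_4 = 12.1002
D_5 = 13.0924
TV_5 = 13.2888/(0.073−0.015) = 229.1165
P₀ = Σ Dₜ/(1+r)ᵗ + TV_5/(1+r)^5 = 205.9656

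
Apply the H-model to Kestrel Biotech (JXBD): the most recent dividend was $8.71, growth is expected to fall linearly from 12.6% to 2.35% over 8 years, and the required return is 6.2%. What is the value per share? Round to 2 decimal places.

H-model: P₀ = D₀[(1+g_L) + H(g_S−g_L)]/(r−g_L), with H = 8/2 = 4.
P₀ = 8.71 × [(1+0.0235) + 4×(0.126−0.0235)] / (0.062−0.0235)
   = 8.71 × 1.4335 / 0.0385 = 324.3061

$324.31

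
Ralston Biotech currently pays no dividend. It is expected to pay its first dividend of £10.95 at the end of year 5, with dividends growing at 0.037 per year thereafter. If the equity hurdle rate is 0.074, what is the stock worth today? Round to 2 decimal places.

£222.43

Deferred-dividend DDM. At t=4 the remaining stream is a growing perpetuity with first payment D_5 = 10.95.
V_4 = D_5/(r−g) = 10.95/(0.074−0.037) = 295.9459
P₀ = V_4/(1+r)^4 = 295.9459/(1+0.074)^4 = 222.4310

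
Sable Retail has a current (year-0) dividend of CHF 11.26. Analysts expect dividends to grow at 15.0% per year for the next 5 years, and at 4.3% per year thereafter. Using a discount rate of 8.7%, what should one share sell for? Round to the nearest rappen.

CHF 420.64

Two-stage DDM. Project D₁…D_5 at 0.15, terminal growth 0.043, discount at r = 0.087.
D_1 = 12.9490
D_2 = 14.8913
D_3 = 17.1251
D_4 = 19.6938
D_5 = 22.6479
Terminal value at t=5: TV = D_6/(r−g) = 23.6217/(0.087−0.043) = 536.8577
P₀ = 12.9490/(1+0.087)^1 + 14.8913/(1+0.087)^2 + 17.1251/(1+0.087)^3 + 19.6938/(1+0.087)^4 + 22.6479/(1+0.087)^5 + 536.8577/(1+0.087)^5 = 420.6414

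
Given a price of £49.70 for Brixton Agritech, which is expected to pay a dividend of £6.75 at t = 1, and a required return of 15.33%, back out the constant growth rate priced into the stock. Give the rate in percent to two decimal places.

From P₀ = D₁/(r − g), the implied growth is g = r − D₁/P₀.
g = 0.1533 − 6.75/49.70 = 0.1533 − 0.13581 = 0.01749

1.75%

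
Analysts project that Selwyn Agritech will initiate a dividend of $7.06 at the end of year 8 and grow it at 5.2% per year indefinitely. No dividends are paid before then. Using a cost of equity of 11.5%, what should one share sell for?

Deferred-dividend DDM. At t=7 the remaining stream is a growing perpetuity with first payment D_8 = 7.06.
V_7 = D_8/(r−g) = 7.06/(0.115−0.052) = 112.0635
P₀ = V_7/(1+r)^7 = 112.0635/(1+0.115)^7 = 52.3046

$52.30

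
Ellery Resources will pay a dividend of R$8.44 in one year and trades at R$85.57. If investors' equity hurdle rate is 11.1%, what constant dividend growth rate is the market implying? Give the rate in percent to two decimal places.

From P₀ = D₁/(r − g), the implied growth is g = r − D₁/P₀.
g = 0.111 − 8.44/85.57 = 0.111 − 0.09863 = 0.01237

1.24%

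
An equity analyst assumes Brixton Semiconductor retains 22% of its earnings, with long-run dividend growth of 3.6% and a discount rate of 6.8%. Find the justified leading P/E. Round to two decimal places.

Payout ratio b = 1 − 0.22 = 0.78.
Justified leading P/E = b/(r−g) = 0.78/(0.068−0.036) = 24.3750

24.38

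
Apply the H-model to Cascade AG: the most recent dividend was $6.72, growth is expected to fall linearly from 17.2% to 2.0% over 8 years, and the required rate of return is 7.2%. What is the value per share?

$210.39

H-model: P₀ = D₀[(1+g_L) + H(g_S−g_L)]/(r−g_L), with H = 8/2 = 4.
P₀ = 6.72 × [(1+0.02) + 4×(0.172−0.02)] / (0.072−0.02)
   = 6.72 × 1.6280 / 0.052 = 210.3877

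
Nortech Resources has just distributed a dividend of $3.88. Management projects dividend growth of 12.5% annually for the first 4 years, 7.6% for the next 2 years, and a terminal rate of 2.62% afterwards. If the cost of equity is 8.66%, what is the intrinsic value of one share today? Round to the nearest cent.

Three-stage DDM. Project D₁…D_6; terminal Gordon value at t=6 with g = 0.0262; discount at r = 0.0866.
D_1 = 4.3650
D_2 = 4.9106
D_3 = 5.5245
D_4 = 6.2150
D_5 = 6.6874
D_6 = 7.1956
TV_6 = 7.3841/(0.0866−0.0262) = 122.2535
P₀ = Σ Dₜ/(1+r)ᵗ + TV_6/(1+r)^6 = 100.0020

$100.00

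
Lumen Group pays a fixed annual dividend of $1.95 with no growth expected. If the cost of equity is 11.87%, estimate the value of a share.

$16.43

Zero-growth DDM (perpetuity): P₀ = D/r = 1.95 / 0.1187 = 16.4280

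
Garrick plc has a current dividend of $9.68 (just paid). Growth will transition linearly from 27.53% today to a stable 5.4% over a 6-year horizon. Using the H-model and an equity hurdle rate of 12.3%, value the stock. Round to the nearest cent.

H-model: P₀ = D₀[(1+g_L) + H(g_S−g_L)]/(r−g_L), with H = 6/2 = 3.
P₀ = 9.68 × [(1+0.054) + 3×(0.2753−0.054)] / (0.123−0.054)
   = 9.68 × 1.7179 / 0.069 = 241.0039

$241.00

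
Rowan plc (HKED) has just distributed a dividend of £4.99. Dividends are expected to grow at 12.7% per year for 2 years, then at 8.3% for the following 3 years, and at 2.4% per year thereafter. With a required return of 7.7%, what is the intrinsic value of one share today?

£134.61

Three-stage DDM. Project D₁…D_5; terminal Gordon value at t=5 with g = 0.024; discount at r = 0.077.
D_1 = 5.6237
D_2 = 6.3379
D_3 = 6.8640
D_4 = 7.4337
D_5 = 8.0507
TV_5 = 8.2439/(0.077−0.024) = 155.5456
P₀ = Σ Dₜ/(1+r)ᵗ + TV_5/(1+r)^5 = 134.6057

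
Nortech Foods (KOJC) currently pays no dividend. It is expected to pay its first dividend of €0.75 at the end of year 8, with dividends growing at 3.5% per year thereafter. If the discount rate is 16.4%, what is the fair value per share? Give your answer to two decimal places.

€2.01

Deferred-dividend DDM. At t=7 the remaining stream is a growing perpetuity with first payment D_8 = 0.75.
V_7 = D_8/(r−g) = 0.75/(0.164−0.035) = 5.8140
P₀ = V_7/(1+r)^7 = 5.8140/(1+0.164)^7 = 2.0082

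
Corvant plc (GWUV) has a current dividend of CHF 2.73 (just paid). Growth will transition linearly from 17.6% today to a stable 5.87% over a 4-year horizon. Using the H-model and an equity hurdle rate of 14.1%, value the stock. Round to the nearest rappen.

H-model: P₀ = D₀[(1+g_L) + H(g_S−g_L)]/(r−g_L), with H = 4/2 = 2.
P₀ = 2.73 × [(1+0.0587) + 2×(0.176−0.0587)] / (0.141−0.0587)
   = 2.73 × 1.2933 / 0.0823 = 42.9005

CHF 42.90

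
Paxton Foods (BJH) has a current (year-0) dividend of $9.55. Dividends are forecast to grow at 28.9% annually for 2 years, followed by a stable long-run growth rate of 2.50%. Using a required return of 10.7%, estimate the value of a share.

Two-stage DDM. Project D₁…D_2 at 0.289, terminal growth 0.025, discount at r = 0.107.
D_1 = 12.3100
D_2 = 15.8675
Terminal value at t=2: TV = D_3/(r−g) = 16.2642/(0.107−0.025) = 198.3441
P₀ = 12.3100/(1+0.107)^1 + 15.8675/(1+0.107)^2 + 198.3441/(1+0.107)^2 = 185.9226

$185.92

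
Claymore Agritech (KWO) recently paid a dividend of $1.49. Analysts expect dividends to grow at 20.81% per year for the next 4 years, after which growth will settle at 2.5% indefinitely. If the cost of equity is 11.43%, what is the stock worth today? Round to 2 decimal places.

Two-stage DDM. Project D₁…D_4 at 0.2081, terminal growth 0.025, discount at r = 0.1143.
D_1 = 1.8001
D_2 = 2.1747
D_3 = 2.6272
D_4 = 3.1739
Terminal value at t=4: TV = D_5/(r−g) = 3.2533/(0.1143−0.025) = 36.4309
P₀ = 1.8001/(1+0.1143)^1 + 2.1747/(1+0.1143)^2 + 2.6272/(1+0.1143)^3 + 3.1739/(1+0.1143)^4 + 36.4309/(1+0.1143)^4 = 30.9542

$30.95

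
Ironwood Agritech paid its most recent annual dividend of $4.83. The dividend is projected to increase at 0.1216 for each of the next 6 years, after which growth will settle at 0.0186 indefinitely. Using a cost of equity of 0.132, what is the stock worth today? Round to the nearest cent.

$69.11

Two-stage DDM. Project D₁…D_6 at 0.1216, terminal growth 0.0186, discount at r = 0.132.
D_1 = 5.4173
D_2 = 6.0761
D_3 = 6.8149
D_4 = 7.6436
D_5 = 8.5731
D_6 = 9.6156
Terminal value at t=6: TV = D_7/(r−g) = 9.7944/(0.132−0.0186) = 86.3706
P₀ = 5.4173/(1+0.132)^1 + 6.0761/(1+0.132)^2 + 6.8149/(1+0.132)^3 + 7.6436/(1+0.132)^4 + 8.5731/(1+0.132)^5 + 9.6156/(1+0.132)^6 + 86.3706/(1+0.132)^6 = 69.1098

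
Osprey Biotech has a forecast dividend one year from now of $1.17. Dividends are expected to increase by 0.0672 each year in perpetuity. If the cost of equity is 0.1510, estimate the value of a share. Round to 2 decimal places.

Gordon growth model: P₀ = D₁/(r − g), with D₁ = 1.17 given directly.
P₀ = 1.1700 / (0.151 − 0.0672) = 1.1700 / 0.0838 = 13.9618

$13.96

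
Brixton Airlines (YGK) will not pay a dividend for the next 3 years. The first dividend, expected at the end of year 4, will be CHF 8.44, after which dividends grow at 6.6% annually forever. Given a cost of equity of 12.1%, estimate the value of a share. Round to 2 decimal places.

CHF 108.93

Deferred-dividend DDM. At t=3 the remaining stream is a growing perpetuity with first payment D_4 = 8.44.
V_3 = D_4/(r−g) = 8.44/(0.121−0.066) = 153.4545
P₀ = V_3/(1+r)^3 = 153.4545/(1+0.121)^3 = 108.9339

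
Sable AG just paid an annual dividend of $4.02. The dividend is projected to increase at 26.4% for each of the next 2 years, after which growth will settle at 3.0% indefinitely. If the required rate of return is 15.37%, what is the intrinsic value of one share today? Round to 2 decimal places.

Two-stage DDM. Project D₁…D_2 at 0.264, terminal growth 0.03, discount at r = 0.1537.
D_1 = 5.0813
D_2 = 6.4227
Terminal value at t=2: TV = D_3/(r−g) = 6.6154/(0.1537−0.03) = 53.4795
P₀ = 5.0813/(1+0.1537)^1 + 6.4227/(1+0.1537)^2 + 53.4795/(1+0.1537)^2 = 49.4090

$49.41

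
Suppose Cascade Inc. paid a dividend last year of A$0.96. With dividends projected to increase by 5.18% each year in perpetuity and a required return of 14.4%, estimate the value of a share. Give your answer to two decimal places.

A$10.95

Gordon growth model: P₀ = D₁/(r − g). D₁ = 0.96 × (1 + 0.0518) = 1.0097.
P₀ = 1.0097 / (0.144 − 0.0518) = 1.0097 / 0.0922 = 10.9515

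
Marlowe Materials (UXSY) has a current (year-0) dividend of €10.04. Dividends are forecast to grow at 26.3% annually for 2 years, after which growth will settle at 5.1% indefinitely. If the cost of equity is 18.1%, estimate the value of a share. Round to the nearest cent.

Two-stage DDM. Project D₁…D_2 at 0.263, terminal growth 0.051, discount at r = 0.181.
D_1 = 12.6805
D_2 = 16.0155
Terminal value at t=2: TV = D_3/(r−g) = 16.8323/(0.181−0.051) = 129.4791
P₀ = 12.6805/(1+0.181)^1 + 16.0155/(1+0.181)^2 + 129.4791/(1+0.181)^2 = 115.0522

€115.05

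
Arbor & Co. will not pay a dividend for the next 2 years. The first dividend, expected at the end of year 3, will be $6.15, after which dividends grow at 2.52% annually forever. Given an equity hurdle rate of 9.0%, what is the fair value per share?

$79.88

Deferred-dividend DDM. At t=2 the remaining stream is a growing perpetuity with first payment D_3 = 6.15.
V_2 = D_3/(r−g) = 6.15/(0.09−0.0252) = 94.9074
P₀ = V_2/(1+r)^2 = 94.9074/(1+0.09)^2 = 79.8817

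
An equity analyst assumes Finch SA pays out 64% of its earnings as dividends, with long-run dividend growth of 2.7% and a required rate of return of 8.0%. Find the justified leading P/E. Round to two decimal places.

12.08

Justified leading P/E = b/(r−g) = 0.64/(0.08−0.027) = 12.0755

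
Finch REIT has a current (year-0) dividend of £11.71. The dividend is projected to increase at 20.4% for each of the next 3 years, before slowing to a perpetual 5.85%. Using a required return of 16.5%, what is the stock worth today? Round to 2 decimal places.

£166.00

Two-stage DDM. Project D₁…D_3 at 0.204, terminal growth 0.0585, discount at r = 0.165.
D_1 = 14.0988
D_2 = 16.9750
D_3 = 20.4379
Terminal value at t=3: TV = D_4/(r−g) = 21.6335/(0.165−0.0585) = 203.1317
P₀ = 14.0988/(1+0.165)^1 + 16.9750/(1+0.165)^2 + 20.4379/(1+0.165)^3 + 203.1317/(1+0.165)^3 = 166.0044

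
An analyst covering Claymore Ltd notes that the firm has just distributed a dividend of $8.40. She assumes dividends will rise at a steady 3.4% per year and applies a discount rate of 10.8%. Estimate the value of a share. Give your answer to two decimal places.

$117.37

Gordon growth model: P₀ = D₁/(r − g). D₁ = 8.40 × (1 + 0.034) = 8.6856.
P₀ = 8.6856 / (0.108 − 0.034) = 8.6856 / 0.074 = 117.3730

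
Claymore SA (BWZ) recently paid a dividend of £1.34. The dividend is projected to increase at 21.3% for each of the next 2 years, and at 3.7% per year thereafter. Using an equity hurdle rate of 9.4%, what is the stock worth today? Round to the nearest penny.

£33.10

Two-stage DDM. Project D₁…D_2 at 0.213, terminal growth 0.037, discount at r = 0.094.
D_1 = 1.6254
D_2 = 1.9716
Terminal value at t=2: TV = D_3/(r−g) = 2.0446/(0.094−0.037) = 35.8699
P₀ = 1.6254/(1+0.094)^1 + 1.9716/(1+0.094)^2 + 35.8699/(1+0.094)^2 = 33.1037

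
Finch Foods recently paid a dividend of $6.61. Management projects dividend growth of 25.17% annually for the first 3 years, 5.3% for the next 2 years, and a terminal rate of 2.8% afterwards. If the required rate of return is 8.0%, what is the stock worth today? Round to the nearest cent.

$240.03

Three-stage DDM. Project D₁…D_5; terminal Gordon value at t=5 with g = 0.028; discount at r = 0.08.
D_1 = 8.2737
D_2 = 10.3562
D_3 = 12.9629
D_4 = 13.6499
D_5 = 14.3734
TV_5 = 14.7758/(0.08−0.028) = 284.1507
P₀ = Σ Dₜ/(1+r)ᵗ + TV_5/(1+r)^5 = 240.0336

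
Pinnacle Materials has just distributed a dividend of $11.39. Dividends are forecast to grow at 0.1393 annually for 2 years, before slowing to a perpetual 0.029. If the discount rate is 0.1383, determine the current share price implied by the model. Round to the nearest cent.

Two-stage DDM. Project D₁…D_2 at 0.1393, terminal growth 0.029, discount at r = 0.1383.
D_1 = 12.9766
D_2 = 14.7843
Terminal value at t=2: TV = D_3/(r−g) = 15.2130/(0.1383−0.029) = 139.1859
P₀ = 12.9766/(1+0.1383)^1 + 14.7843/(1+0.1383)^2 + 139.1859/(1+0.1383)^2 = 130.2292

$130.23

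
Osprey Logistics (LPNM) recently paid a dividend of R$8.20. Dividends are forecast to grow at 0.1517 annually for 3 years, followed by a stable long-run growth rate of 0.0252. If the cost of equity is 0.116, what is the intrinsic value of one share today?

Two-stage DDM. Project D₁…D_3 at 0.1517, terminal growth 0.0252, discount at r = 0.116.
D_1 = 9.4439
D_2 = 10.8766
D_3 = 12.5266
Terminal value at t=3: TV = D_4/(r−g) = 12.8422/(0.116−0.0252) = 141.4343
P₀ = 9.4439/(1+0.116)^1 + 10.8766/(1+0.116)^2 + 12.5266/(1+0.116)^3 + 141.4343/(1+0.116)^3 = 127.9642

R$127.96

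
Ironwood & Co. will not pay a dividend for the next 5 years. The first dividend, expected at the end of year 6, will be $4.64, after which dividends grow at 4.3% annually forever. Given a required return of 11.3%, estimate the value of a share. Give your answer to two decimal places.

$38.81

Deferred-dividend DDM. At t=5 the remaining stream is a growing perpetuity with first payment D_6 = 4.64.
V_5 = D_6/(r−g) = 4.64/(0.113−0.043) = 66.2857
P₀ = V_5/(1+r)^5 = 66.2857/(1+0.113)^5 = 38.8100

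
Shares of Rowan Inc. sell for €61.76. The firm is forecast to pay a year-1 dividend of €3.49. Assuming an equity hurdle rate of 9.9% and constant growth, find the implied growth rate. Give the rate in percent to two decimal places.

From P₀ = D₁/(r − g), the implied growth is g = r − D₁/P₀.
g = 0.099 − 3.49/61.76 = 0.099 − 0.05651 = 0.04249

4.25%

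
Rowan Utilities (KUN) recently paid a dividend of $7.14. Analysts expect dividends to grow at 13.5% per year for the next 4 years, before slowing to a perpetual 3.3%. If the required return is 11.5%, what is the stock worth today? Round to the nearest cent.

$126.44

Two-stage DDM. Project D₁…D_4 at 0.135, terminal growth 0.033, discount at r = 0.115.
D_1 = 8.1039
D_2 = 9.1979
D_3 = 10.4396
D_4 = 11.8490
Terminal value at t=4: TV = D_5/(r−g) = 12.2400/(0.115−0.033) = 149.2685
P₀ = 8.1039/(1+0.115)^1 + 9.1979/(1+0.115)^2 + 10.4396/(1+0.115)^3 + 11.8490/(1+0.115)^4 + 149.2685/(1+0.115)^4 = 126.4398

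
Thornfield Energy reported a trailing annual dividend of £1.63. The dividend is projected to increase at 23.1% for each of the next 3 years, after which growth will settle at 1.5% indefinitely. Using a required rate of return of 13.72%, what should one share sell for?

Two-stage DDM. Project D₁…D_3 at 0.231, terminal growth 0.015, discount at r = 0.1372.
D_1 = 2.0065
D_2 = 2.4700
D_3 = 3.0406
Terminal value at t=3: TV = D_4/(r−g) = 3.0862/(0.1372−0.015) = 25.2555
P₀ = 2.0065/(1+0.1372)^1 + 2.4700/(1+0.1372)^2 + 3.0406/(1+0.1372)^3 + 25.2555/(1+0.1372)^3 = 22.9150

£22.91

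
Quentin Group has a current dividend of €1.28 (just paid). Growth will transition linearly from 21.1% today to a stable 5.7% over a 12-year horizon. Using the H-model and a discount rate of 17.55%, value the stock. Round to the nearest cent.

H-model: P₀ = D₀[(1+g_L) + H(g_S−g_L)]/(r−g_L), with H = 12/2 = 6.
P₀ = 1.28 × [(1+0.057) + 6×(0.211−0.057)] / (0.1755−0.057)
   = 1.28 × 1.9810 / 0.1185 = 21.3981

€21.40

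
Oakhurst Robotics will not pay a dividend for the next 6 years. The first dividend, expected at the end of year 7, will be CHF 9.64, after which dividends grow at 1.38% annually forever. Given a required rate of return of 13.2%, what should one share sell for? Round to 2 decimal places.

Deferred-dividend DDM. At t=6 the remaining stream is a growing perpetuity with first payment D_7 = 9.64.
V_6 = D_7/(r−g) = 9.64/(0.132−0.0138) = 81.5567
P₀ = V_6/(1+r)^6 = 81.5567/(1+0.132)^6 = 38.7598

CHF 38.76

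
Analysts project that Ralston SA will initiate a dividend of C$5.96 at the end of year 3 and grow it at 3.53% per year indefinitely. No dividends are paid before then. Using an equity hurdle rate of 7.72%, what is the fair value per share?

C$122.59

Deferred-dividend DDM. At t=2 the remaining stream is a growing perpetuity with first payment D_3 = 5.96.
V_2 = D_3/(r−g) = 5.96/(0.0772−0.0353) = 142.2434
P₀ = V_2/(1+r)^2 = 142.2434/(1+0.0772)^2 = 122.5856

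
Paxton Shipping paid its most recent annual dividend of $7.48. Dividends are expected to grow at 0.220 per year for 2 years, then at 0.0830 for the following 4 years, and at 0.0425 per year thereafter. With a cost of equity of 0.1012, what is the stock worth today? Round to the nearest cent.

Three-stage DDM. Project D₁…D_6; terminal Gordon value at t=6 with g = 0.0425; discount at r = 0.1012.
D_1 = 9.1256
D_2 = 11.1332
D_3 = 12.0573
D_4 = 13.0580
D_5 = 14.1419
D_6 = 15.3156
TV_6 = 15.9666/(0.1012−0.0425) = 272.0026
P₀ = Σ Dₜ/(1+r)ᵗ + TV_6/(1+r)^6 = 205.2366

$205.24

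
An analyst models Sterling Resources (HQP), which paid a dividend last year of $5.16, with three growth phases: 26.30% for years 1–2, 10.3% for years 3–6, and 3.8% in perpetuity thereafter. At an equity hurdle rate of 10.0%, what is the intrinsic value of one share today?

$155.26

Three-stage DDM. Project D₁…D_6; terminal Gordon value at t=6 with g = 0.038; discount at r = 0.1.
D_1 = 6.5171
D_2 = 8.2311
D_3 = 9.0789
D_4 = 10.0140
D_5 = 11.0454
D_6 = 12.1831
TV_6 = 12.6461/(0.1−0.038) = 203.9690
P₀ = Σ Dₜ/(1+r)ᵗ + TV_6/(1+r)^6 = 155.2585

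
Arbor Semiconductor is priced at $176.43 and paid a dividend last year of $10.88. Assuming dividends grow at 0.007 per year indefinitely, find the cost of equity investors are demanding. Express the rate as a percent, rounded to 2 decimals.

6.91%

Rearranging the constant-growth DDM: r = D₁/P₀ + g.
D₁ = 10.88 × (1 + 0.007) = 10.9562.
r = 10.9562 / 176.43 + 0.007 = 0.06210 + 0.007 = 0.06910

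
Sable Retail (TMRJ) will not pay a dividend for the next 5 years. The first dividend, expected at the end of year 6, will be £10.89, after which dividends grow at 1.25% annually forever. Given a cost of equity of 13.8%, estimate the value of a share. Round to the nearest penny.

£45.46

Deferred-dividend DDM. At t=5 the remaining stream is a growing perpetuity with first payment D_6 = 10.89.
V_5 = D_6/(r−g) = 10.89/(0.138−0.0125) = 86.7729
P₀ = V_5/(1+r)^5 = 86.7729/(1+0.138)^5 = 45.4645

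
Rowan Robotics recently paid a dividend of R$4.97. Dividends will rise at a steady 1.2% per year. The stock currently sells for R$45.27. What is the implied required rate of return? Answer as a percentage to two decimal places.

Rearranging the constant-growth DDM: r = D₁/P₀ + g.
D₁ = 4.97 × (1 + 0.012) = 5.0296.
r = 5.0296 / 45.27 + 0.012 = 0.11110 + 0.012 = 0.12310

12.31%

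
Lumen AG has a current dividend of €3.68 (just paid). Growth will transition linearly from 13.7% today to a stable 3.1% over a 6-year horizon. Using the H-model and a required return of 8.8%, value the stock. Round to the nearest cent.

H-model: P₀ = D₀[(1+g_L) + H(g_S−g_L)]/(r−g_L), with H = 6/2 = 3.
P₀ = 3.68 × [(1+0.031) + 3×(0.137−0.031)] / (0.088−0.031)
   = 3.68 × 1.3490 / 0.057 = 87.0933

€87.09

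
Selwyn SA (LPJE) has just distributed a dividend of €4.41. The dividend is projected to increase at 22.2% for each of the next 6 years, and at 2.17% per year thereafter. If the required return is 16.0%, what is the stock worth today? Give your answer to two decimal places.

Two-stage DDM. Project D₁…D_6 at 0.222, terminal growth 0.0217, discount at r = 0.16.
D_1 = 5.3890
D_2 = 6.5854
D_3 = 8.0473
D_4 = 9.8338
D_5 = 12.0170
D_6 = 14.6847
Terminal value at t=6: TV = D_7/(r−g) = 15.0034/(0.16−0.0217) = 108.4843
P₀ = 5.3890/(1+0.16)^1 + 6.5854/(1+0.16)^2 + 8.0473/(1+0.16)^3 + 9.8338/(1+0.16)^4 + 12.0170/(1+0.16)^5 + 14.6847/(1+0.16)^6 + 108.4843/(1+0.16)^6 = 76.4017

€76.40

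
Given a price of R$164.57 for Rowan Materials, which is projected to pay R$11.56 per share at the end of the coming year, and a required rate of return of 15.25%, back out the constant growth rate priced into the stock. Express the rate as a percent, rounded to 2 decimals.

8.23%

From P₀ = D₁/(r − g), the implied growth is g = r − D₁/P₀.
g = 0.1525 − 11.56/164.57 = 0.1525 − 0.07024 = 0.08226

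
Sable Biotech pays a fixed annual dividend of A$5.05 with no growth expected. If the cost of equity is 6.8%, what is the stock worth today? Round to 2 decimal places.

A$74.26

Zero-growth DDM (perpetuity): P₀ = D/r = 5.05 / 0.068 = 74.2647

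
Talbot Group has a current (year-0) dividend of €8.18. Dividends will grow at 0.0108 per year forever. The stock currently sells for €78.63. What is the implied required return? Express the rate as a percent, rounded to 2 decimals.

11.60%

Rearranging the constant-growth DDM: r = D₁/P₀ + g.
D₁ = 8.18 × (1 + 0.0108) = 8.2683.
r = 8.2683 / 78.63 + 0.0108 = 0.10516 + 0.0108 = 0.11596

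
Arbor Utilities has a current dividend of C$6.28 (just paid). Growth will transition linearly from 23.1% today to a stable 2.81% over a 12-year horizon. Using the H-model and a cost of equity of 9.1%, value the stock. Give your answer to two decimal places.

C$224.19

H-model: P₀ = D₀[(1+g_L) + H(g_S−g_L)]/(r−g_L), with H = 12/2 = 6.
P₀ = 6.28 × [(1+0.0281) + 6×(0.231−0.0281)] / (0.091−0.0281)
   = 6.28 × 2.2455 / 0.0629 = 224.1930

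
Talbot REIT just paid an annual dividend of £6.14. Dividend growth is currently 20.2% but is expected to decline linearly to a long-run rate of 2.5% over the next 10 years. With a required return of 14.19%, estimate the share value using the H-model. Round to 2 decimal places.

H-model: P₀ = D₀[(1+g_L) + H(g_S−g_L)]/(r−g_L), with H = 10/2 = 5.
P₀ = 6.14 × [(1+0.025) + 5×(0.202−0.025)] / (0.1419−0.025)
   = 6.14 × 1.9100 / 0.1169 = 100.3199

£100.32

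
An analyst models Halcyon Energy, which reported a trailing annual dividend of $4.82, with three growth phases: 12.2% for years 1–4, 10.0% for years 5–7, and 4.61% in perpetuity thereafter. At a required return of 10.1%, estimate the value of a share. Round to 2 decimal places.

$134.57

Three-stage DDM. Project D₁…D_7; terminal Gordon value at t=7 with g = 0.0461; discount at r = 0.101.
D_1 = 5.4080
D_2 = 6.0678
D_3 = 6.8081
D_4 = 7.6387
D_5 = 8.4026
D_6 = 9.2428
D_7 = 10.1671
TV_7 = 10.6358/(0.101−0.0461) = 193.7302
P₀ = Σ Dₜ/(1+r)ᵗ + TV_7/(1+r)^7 = 134.5678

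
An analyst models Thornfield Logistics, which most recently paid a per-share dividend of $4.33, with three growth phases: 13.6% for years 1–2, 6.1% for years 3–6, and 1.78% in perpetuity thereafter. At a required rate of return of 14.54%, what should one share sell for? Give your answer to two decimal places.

Three-stage DDM. Project D₁…D_6; terminal Gordon value at t=6 with g = 0.0178; discount at r = 0.1454.
D_1 = 4.9189
D_2 = 5.5878
D_3 = 5.9287
D_4 = 6.2904
D_5 = 6.6741
D_6 = 7.0812
TV_6 = 7.2072/(0.1454−0.0178) = 56.4830
P₀ = Σ Dₜ/(1+r)ᵗ + TV_6/(1+r)^6 = 47.6885

$47.69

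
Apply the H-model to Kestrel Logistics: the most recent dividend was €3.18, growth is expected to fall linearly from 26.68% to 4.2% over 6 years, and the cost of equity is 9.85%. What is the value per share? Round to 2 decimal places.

€96.60

H-model: P₀ = D₀[(1+g_L) + H(g_S−g_L)]/(r−g_L), with H = 6/2 = 3.
P₀ = 3.18 × [(1+0.042) + 3×(0.2668−0.042)] / (0.0985−0.042)
   = 3.18 × 1.7164 / 0.0565 = 96.6045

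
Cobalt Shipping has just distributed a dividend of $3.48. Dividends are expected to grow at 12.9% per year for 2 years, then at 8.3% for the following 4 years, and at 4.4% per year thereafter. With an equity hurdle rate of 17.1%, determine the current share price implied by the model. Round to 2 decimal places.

$36.73

Three-stage DDM. Project D₁…D_6; terminal Gordon value at t=6 with g = 0.044; discount at r = 0.171.
D_1 = 3.9289
D_2 = 4.4358
D_3 = 4.8039
D_4 = 5.2026
D_5 = 5.6345
D_6 = 6.1021
TV_6 = 6.3706/(0.171−0.044) = 50.1623
P₀ = Σ Dₜ/(1+r)ᵗ + TV_6/(1+r)^6 = 36.7296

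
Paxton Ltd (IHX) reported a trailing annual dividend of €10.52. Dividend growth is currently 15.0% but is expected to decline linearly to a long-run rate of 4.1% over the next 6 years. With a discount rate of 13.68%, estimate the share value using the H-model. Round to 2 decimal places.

€150.22

H-model: P₀ = D₀[(1+g_L) + H(g_S−g_L)]/(r−g_L), with H = 6/2 = 3.
P₀ = 10.52 × [(1+0.041) + 3×(0.15−0.041)] / (0.1368−0.041)
   = 10.52 × 1.3680 / 0.0958 = 150.2230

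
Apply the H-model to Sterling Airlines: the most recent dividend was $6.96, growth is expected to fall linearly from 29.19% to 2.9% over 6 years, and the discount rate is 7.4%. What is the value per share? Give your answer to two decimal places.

H-model: P₀ = D₀[(1+g_L) + H(g_S−g_L)]/(r−g_L), with H = 6/2 = 3.
P₀ = 6.96 × [(1+0.029) + 3×(0.2919−0.029)] / (0.074−0.029)
   = 6.96 × 1.8177 / 0.045 = 281.1376

$281.14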